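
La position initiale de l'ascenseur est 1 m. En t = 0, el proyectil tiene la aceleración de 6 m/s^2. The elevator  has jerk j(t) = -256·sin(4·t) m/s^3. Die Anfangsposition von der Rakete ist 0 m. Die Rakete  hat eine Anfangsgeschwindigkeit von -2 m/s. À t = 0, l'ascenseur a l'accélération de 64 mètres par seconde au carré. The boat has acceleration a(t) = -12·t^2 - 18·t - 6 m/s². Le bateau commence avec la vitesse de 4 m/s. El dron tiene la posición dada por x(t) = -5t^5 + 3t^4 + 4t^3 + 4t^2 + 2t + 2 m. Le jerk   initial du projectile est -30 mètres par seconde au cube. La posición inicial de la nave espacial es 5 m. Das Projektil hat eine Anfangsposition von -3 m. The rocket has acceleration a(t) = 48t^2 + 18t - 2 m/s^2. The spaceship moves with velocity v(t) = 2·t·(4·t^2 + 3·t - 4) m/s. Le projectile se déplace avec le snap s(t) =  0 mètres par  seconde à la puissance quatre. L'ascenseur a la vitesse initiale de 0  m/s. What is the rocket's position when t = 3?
We must find the antiderivative of our acceleration equation a(t) = 48·t^2 + 18·t - 2 2 times. Finding the antiderivative of a(t) and using v(0) = -2: v(t) = 16·t^3 + 9·t^2 - 2·t - 2. The integral of velocity is position. Using x(0) = 0, we get x(t) = 4·t^4 + 3·t^3 - t^2 - 2·t. Using x(t) = 4·t^4 + 3·t^3 - t^2 - 2·t and substituting t = 3, we find x = 390.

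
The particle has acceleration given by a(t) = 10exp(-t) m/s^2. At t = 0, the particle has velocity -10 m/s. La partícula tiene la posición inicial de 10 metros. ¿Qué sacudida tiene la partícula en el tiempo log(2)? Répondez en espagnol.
Para resolver esto, necesitamos tomar 1 derivada de nuestra ecuación de la aceleración a(t) = 10·exp(-t). Derivando la aceleración, obtenemos la sacudida: j(t) = -10·exp(-t). Usando j(t) = -10·exp(-t) y sustituyendo t = log(2), encontramos j = -5.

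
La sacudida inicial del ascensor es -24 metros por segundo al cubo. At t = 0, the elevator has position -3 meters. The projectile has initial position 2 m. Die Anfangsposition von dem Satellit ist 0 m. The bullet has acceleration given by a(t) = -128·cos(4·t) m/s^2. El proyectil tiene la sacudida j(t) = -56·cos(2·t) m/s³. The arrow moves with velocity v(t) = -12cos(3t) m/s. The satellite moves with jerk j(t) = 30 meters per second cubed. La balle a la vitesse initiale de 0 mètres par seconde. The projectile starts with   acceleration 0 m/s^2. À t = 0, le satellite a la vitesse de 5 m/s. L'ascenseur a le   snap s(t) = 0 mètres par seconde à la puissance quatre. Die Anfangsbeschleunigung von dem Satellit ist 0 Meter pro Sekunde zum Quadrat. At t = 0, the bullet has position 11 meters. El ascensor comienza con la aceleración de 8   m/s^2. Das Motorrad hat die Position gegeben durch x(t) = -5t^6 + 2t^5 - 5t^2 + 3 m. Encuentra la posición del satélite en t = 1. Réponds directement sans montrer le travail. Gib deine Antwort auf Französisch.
x(1) = 10.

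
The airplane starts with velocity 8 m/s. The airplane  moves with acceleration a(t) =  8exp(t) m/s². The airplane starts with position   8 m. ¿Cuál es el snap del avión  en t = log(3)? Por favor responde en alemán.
Ausgehend von der Beschleunigung a(t) = 8·exp(t), nehmen wir 2 Ableitungen. Mit d/dt von a(t) finden wir j(t) = 8·exp(t). Die Ableitung von dem Ruck ergibt den Snap: s(t) = 8·exp(t). Aus der Gleichung für den Snap s(t) = 8·exp(t), setzen wir t = log(3) ein und erhalten s = 24.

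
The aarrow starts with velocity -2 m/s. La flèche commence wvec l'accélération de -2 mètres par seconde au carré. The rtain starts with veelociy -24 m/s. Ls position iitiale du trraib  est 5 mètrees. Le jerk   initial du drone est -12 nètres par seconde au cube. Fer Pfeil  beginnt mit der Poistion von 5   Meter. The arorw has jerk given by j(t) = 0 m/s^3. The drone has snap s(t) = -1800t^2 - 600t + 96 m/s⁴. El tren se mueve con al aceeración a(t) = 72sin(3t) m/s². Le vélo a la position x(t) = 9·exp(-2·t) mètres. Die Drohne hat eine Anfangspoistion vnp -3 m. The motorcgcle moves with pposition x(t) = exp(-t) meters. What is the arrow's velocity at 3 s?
Starting from jerk j(t) = 0, we take 2 antiderivatives. Integrating jerk and using the initial condition a(0) = -2, we get a(t) = -2. The antiderivative of acceleration, with v(0) = -2, gives velocity: v(t) = -2·t - 2. From the given velocity equation v(t) = -2·t - 2, we substitute t = 3 to get v = -8.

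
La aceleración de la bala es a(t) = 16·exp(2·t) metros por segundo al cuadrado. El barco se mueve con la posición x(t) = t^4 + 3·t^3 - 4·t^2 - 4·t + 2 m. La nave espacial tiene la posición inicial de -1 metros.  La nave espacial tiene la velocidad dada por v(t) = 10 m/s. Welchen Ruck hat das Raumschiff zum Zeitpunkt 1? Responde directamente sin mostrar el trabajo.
Der Ruck bei t = 1 ist j = 0.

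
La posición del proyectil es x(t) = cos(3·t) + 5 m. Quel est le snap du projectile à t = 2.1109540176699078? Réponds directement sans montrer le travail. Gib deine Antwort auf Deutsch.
Bei t = 2.1109540176699078, s = 80.9000754992461.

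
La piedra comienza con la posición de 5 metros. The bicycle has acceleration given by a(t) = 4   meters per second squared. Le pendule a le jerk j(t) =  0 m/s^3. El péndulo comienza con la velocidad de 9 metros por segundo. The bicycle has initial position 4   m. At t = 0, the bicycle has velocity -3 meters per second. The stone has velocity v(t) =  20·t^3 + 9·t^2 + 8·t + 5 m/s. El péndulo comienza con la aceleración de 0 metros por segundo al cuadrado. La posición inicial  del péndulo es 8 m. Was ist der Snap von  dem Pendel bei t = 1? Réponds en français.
Nous devons dériver notre équation du jerk j(t) = 0 1 fois. La dérivée du jerk donne le snap: s(t) = 0. De l'équation du snap s(t) = 0, nous substituons t = 1 pour obtenir s = 0.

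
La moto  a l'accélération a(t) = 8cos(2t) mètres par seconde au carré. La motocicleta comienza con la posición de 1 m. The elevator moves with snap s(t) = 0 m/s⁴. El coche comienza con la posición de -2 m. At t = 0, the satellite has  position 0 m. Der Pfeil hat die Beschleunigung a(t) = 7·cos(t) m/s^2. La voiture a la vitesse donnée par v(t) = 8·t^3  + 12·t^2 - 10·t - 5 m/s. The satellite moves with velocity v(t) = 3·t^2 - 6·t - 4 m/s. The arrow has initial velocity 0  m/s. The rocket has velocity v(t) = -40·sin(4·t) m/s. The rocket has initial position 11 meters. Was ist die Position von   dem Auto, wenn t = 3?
Wir müssen unsere Gleichung für die Geschwindigkeit v(t) = 8·t^3 + 12·t^2 - 10·t - 5 1-mal integrieren. Die Stammfunktion von der Geschwindigkeit ist die Position. Mit x(0) = -2 erhalten wir x(t) = 2·t^4 + 4·t^3 - 5·t^2 - 5·t - 2. Wir haben die Position x(t) = 2·t^4 + 4·t^3 - 5·t^2 - 5·t - 2. Durch Einsetzen von t = 3: x(3) = 208.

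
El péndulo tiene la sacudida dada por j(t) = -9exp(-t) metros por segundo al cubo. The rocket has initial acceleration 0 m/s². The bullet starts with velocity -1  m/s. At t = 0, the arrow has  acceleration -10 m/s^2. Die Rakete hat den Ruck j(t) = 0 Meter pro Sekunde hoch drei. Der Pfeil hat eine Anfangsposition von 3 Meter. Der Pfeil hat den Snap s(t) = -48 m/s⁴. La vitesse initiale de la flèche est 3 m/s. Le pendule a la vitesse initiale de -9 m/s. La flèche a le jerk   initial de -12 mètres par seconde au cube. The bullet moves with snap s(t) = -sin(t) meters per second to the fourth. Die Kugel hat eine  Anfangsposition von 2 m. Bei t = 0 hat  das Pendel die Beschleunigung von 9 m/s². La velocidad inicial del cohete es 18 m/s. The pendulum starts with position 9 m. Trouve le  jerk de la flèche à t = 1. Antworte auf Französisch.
Pour résoudre ceci, nous devons prendre 1 intégrale de notre équation du snap s(t) = -48. La primitive du snap est le jerk. En utilisant j(0) = -12, nous obtenons j(t) = -48·t - 12. Nous avons le jerk j(t) = -48·t - 12. En substituant t = 1: j(1) = -60.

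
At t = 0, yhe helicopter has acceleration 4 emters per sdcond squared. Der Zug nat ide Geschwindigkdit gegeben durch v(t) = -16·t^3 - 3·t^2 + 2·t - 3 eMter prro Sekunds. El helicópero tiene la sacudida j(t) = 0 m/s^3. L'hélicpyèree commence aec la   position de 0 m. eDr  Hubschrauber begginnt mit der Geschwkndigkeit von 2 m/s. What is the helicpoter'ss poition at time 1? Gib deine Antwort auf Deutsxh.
Ausgehend von dem Ruck j(t) = 0, nehmen wir 3 Integrale. Das Integral von dem Ruck, mit a(0) = 4, ergibt die Beschleunigung: a(t) = 4. Das Integral von der Beschleunigung ist die Geschwindigkeit. Mit v(0) = 2 erhalten wir v(t) = 4·t + 2. Mit ∫v(t)dt und Anwendung von x(0) = 0, finden wir x(t) = 2·t^2 + 2·t. Mit x(t) = 2·t^2 + 2·t und Einsetzen von t = 1, finden wir x = 4.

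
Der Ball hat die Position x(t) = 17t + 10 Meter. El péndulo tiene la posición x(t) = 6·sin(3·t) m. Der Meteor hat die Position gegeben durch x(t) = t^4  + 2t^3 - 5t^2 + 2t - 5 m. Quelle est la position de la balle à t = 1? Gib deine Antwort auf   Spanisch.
Usando x(t) = 17·t + 10 y sustituyendo t = 1, encontramos x = 27.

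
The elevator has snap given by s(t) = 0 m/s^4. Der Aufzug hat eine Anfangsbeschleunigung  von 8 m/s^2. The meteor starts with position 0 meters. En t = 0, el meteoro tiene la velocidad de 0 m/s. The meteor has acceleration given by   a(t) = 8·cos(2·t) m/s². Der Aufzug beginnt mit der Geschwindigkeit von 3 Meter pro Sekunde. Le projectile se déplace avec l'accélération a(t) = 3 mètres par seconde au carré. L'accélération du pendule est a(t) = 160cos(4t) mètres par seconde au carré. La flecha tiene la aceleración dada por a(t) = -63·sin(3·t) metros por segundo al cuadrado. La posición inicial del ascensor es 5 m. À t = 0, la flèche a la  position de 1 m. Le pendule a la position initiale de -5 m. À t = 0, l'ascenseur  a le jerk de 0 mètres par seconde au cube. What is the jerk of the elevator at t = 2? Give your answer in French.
En partant du snap s(t) = 0, nous prenons 1 intégrale. En intégrant le snap et en utilisant la condition initiale j(0) = 0, nous obtenons j(t) = 0. De l'équation du jerk j(t) = 0, nous substituons t = 2 pour obtenir j = 0.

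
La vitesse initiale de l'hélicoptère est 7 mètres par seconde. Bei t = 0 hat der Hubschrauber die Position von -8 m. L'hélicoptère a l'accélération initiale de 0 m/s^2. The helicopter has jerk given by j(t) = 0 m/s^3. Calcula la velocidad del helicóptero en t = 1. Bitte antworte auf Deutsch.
Wir müssen unsere Gleichung für den Ruck j(t) = 0 2-mal integrieren. Durch Integration von dem Ruck und Verwendung der Anfangsbedingung a(0) = 0, erhalten wir a(t) = 0. Mit ∫a(t)dt und Anwendung von v(0) = 7, finden wir v(t) = 7. Wir haben die Geschwindigkeit v(t) = 7. Durch Einsetzen von t = 1: v(1) = 7.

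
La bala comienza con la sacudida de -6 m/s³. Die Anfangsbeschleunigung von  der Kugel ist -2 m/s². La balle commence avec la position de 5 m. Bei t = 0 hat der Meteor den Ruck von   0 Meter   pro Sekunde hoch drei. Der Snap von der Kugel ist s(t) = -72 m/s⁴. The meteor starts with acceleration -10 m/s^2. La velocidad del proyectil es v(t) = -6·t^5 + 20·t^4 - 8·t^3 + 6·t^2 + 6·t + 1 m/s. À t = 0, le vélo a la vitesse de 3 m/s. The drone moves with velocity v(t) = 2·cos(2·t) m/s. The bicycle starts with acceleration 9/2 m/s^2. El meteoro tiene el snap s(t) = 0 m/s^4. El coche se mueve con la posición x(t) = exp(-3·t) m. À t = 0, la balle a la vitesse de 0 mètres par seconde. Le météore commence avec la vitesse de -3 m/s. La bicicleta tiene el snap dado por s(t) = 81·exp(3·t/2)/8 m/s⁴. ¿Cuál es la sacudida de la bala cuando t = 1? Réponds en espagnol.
Partiendo del snap s(t) = -72, tomamos 1 integral. La integral del snap, con j(0) = -6, da la sacudida: j(t) = -72·t - 6. Usando j(t) = -72·t - 6 y sustituyendo t = 1, encontramos j = -78.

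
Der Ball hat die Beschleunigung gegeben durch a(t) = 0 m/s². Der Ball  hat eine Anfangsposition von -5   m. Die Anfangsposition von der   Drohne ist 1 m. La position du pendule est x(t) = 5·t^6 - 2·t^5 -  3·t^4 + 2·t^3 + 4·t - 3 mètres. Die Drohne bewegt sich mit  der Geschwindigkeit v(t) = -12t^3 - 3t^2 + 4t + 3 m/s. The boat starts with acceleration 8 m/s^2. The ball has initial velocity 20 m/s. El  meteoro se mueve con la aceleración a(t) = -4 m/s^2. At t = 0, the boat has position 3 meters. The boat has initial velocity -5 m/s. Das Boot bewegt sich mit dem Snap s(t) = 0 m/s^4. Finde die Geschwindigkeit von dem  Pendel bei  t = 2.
Ausgehend von der Position x(t) = 5·t^6 - 2·t^5 - 3·t^4 + 2·t^3 + 4·t - 3, nehmen wir 1 Ableitung. Mit d/dt von x(t) finden wir v(t) = 30·t^5 - 10·t^4 - 12·t^3 + 6·t^2 + 4. Wir haben die Geschwindigkeit v(t) = 30·t^5 - 10·t^4 - 12·t^3 + 6·t^2 + 4. Durch Einsetzen von t = 2: v(2) = 732.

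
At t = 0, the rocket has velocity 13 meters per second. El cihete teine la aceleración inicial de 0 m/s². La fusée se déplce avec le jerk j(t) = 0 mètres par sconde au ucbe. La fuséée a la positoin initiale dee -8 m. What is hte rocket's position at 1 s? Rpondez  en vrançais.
Nous devons trouver la primitive de notre équation du jerk j(t) = 0 3 fois. En intégrant le jerk et en utilisant la condition initiale a(0) = 0, nous obtenons a(t) = 0. En intégrant l'accélération et en utilisant la condition initiale v(0) = 13, nous obtenons v(t) = 13. La primitive de la vitesse, avec x(0) = -8, donne la position: x(t) = 13·t - 8. Nous avons la position x(t) = 13·t - 8. En substituant t = 1: x(1) = 5.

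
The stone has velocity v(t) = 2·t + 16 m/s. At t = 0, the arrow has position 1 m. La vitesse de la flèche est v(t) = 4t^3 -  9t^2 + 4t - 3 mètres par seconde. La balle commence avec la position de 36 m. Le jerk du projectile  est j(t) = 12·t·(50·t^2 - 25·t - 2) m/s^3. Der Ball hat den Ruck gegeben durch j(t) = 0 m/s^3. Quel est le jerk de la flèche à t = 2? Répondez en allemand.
Wir müssen unsere Gleichung für die Geschwindigkeit v(t) = 4·t^3 - 9·t^2 + 4·t - 3 2-mal ableiten. Mit d/dt von v(t) finden wir a(t) = 12·t^2 - 18·t + 4. Die Ableitung von der Beschleunigung ergibt den Ruck: j(t) = 24·t - 18. Wir haben den Ruck j(t) = 24·t - 18. Durch Einsetzen von t = 2: j(2) = 30.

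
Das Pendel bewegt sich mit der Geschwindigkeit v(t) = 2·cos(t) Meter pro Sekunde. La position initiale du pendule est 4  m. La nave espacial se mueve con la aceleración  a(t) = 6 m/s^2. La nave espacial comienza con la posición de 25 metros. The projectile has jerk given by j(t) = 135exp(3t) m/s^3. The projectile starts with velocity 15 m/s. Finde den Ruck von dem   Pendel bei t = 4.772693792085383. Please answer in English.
Starting from velocity v(t) = 2·cos(t), we take 2 derivatives. Taking d/dt of v(t), we find a(t) = -2·sin(t). The derivative of acceleration gives jerk: j(t) = -2·cos(t). We have jerk j(t) = -2·cos(t). Substituting t = 4.772693792085383: j(4.772693792085383) = -0.120536533786622.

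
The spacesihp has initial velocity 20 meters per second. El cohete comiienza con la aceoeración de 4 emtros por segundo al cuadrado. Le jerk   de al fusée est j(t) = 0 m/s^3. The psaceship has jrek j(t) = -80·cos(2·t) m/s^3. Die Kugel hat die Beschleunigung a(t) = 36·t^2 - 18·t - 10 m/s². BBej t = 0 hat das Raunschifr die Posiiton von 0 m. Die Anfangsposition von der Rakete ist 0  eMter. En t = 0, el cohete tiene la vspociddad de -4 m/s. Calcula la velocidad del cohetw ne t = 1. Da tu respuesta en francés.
Nous devons intégrer notre équation du jerk j(t) = 0 2 fois. En prenant ∫j(t)dt et en appliquant a(0) = 4, nous trouvons a(t) = 4. En intégrant l'accélération et en utilisant la condition initiale v(0) = -4, nous obtenons v(t) = 4·t - 4. Nous avons la vitesse v(t) = 4·t - 4. En substituant t = 1: v(1) = 0.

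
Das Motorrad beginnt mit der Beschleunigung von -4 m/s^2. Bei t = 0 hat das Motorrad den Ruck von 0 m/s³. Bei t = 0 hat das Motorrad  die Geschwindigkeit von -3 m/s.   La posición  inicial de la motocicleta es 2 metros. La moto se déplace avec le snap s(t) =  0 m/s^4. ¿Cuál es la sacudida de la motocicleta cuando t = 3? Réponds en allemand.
Um dies zu lösen, müssen wir 1 Stammfunktion unserer Gleichung für den Snap s(t) = 0 finden. Die Stammfunktion von dem Snap, mit j(0) = 0, ergibt den Ruck: j(t) = 0. Wir haben den Ruck j(t) = 0. Durch Einsetzen von t = 3: j(3) = 0.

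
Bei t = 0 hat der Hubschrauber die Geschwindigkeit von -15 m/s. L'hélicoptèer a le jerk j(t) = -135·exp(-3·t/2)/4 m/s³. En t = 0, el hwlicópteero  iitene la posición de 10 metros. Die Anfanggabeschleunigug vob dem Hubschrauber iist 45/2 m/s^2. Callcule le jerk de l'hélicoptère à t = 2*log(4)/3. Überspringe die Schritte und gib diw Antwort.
Le jerk à t = 2*log(4)/3 est j = -135/16.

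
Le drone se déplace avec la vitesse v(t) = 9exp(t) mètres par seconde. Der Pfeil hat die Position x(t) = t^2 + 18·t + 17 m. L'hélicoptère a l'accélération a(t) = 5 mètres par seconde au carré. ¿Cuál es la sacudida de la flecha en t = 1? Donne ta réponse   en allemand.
Wir müssen unsere Gleichung für die Position x(t) = t^2 + 18·t + 17 3-mal ableiten. Durch Ableiten von der Position erhalten wir die Geschwindigkeit: v(t) = 2·t + 18. Die Ableitung von der Geschwindigkeit ergibt die Beschleunigung: a(t) = 2. Mit d/dt von a(t) finden wir j(t) = 0. Mit j(t) = 0 und Einsetzen von t = 1, finden wir j = 0.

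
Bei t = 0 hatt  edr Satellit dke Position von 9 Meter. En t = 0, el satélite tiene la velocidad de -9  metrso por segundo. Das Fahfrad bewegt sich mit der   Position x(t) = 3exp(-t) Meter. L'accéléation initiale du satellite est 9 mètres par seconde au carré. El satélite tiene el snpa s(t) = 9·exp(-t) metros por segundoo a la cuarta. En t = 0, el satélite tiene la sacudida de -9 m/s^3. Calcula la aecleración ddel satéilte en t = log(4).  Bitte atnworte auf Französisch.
En partant du snap s(t) = 9·exp(-t), nous prenons 2 primitives. En intégrant le snap et en utilisant la condition initiale j(0) = -9, nous obtenons j(t) = -9·exp(-t). En intégrant le jerk et en utilisant la condition initiale a(0) = 9, nous obtenons a(t) = 9·exp(-t). Nous avons l'accélération a(t) = 9·exp(-t). En substituant t = log(4): a(log(4)) = 9/4.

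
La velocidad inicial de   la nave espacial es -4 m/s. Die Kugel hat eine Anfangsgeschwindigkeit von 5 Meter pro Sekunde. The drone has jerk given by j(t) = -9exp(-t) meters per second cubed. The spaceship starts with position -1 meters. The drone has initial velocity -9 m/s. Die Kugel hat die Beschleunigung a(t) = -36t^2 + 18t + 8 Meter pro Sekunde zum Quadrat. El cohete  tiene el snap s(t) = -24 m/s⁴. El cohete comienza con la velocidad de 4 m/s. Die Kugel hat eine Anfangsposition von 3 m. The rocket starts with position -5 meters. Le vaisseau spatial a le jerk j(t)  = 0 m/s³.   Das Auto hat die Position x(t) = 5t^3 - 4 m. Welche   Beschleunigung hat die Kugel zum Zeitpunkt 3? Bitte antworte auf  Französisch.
De l'équation de l'accélération a(t) = -36·t^2 + 18·t + 8, nous substituons t = 3 pour obtenir a = -262.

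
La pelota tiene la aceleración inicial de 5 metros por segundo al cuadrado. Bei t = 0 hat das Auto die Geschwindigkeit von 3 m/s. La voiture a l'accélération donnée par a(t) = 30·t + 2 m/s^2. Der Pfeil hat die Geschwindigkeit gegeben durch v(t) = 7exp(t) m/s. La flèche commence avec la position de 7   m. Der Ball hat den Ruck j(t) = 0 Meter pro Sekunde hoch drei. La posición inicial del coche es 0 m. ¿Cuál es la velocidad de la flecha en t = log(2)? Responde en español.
De la ecuación de la velocidad v(t) = 7·exp(t), sustituimos t = log(2) para obtener v = 14.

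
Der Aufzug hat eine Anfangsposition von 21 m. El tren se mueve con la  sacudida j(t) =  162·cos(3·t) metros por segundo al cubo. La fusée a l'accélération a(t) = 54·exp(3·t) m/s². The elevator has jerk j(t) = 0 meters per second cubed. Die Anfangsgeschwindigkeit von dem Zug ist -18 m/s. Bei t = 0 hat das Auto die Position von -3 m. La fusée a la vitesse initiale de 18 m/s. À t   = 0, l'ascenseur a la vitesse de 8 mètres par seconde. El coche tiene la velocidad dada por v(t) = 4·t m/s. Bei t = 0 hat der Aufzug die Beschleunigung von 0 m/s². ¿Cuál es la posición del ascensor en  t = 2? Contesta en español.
Para resolver esto, necesitamos tomar 3 antiderivadas de nuestra ecuación de la sacudida j(t) = 0. Integrando la sacudida y usando la condición inicial a(0) = 0, obtenemos a(t) = 0. La integral de la aceleración es la velocidad. Usando v(0) = 8, obtenemos v(t) = 8. Tomando ∫v(t)dt y aplicando x(0) = 21, encontramos x(t) = 8·t + 21. De la ecuación de la posición x(t) = 8·t + 21, sustituimos t = 2 para obtener x = 37.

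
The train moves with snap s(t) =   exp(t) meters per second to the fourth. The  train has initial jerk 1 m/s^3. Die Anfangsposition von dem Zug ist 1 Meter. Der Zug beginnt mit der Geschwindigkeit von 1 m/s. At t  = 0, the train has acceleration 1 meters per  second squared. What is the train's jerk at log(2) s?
To solve this, we need to take 1 integral of our snap equation s(t) = exp(t). The integral of snap is jerk. Using j(0) = 1, we get j(t) = exp(t). From the given jerk equation j(t) = exp(t), we substitute t = log(2) to get j = 2.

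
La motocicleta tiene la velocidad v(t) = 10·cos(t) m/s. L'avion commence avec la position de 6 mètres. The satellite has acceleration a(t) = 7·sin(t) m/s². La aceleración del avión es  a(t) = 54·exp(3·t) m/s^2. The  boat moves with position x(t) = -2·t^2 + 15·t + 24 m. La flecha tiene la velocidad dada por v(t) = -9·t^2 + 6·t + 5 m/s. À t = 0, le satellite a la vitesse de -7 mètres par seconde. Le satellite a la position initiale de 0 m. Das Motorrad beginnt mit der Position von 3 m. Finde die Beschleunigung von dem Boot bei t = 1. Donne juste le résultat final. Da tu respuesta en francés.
L'accélération à t = 1 est a = -4.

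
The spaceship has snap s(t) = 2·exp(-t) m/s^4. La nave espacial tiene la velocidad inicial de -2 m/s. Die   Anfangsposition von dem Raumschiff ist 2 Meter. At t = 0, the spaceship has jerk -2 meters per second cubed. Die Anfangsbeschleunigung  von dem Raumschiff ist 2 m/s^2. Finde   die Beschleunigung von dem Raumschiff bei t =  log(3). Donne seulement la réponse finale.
Die Antwort ist 2/3.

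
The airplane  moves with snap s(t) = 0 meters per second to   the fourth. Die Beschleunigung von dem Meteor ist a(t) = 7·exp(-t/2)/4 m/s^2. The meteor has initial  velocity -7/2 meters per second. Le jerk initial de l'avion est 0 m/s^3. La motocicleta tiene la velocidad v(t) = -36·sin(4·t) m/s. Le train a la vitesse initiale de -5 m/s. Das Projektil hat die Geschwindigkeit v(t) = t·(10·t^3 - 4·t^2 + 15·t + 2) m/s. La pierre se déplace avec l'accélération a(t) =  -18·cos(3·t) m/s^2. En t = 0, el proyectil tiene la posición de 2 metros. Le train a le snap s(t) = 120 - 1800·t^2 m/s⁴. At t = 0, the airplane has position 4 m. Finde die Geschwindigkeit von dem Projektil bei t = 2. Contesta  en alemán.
Aus der Gleichung für die Geschwindigkeit v(t) = t·(10·t^3 - 4·t^2 + 15·t + 2), setzen wir t = 2 ein und erhalten v = 192.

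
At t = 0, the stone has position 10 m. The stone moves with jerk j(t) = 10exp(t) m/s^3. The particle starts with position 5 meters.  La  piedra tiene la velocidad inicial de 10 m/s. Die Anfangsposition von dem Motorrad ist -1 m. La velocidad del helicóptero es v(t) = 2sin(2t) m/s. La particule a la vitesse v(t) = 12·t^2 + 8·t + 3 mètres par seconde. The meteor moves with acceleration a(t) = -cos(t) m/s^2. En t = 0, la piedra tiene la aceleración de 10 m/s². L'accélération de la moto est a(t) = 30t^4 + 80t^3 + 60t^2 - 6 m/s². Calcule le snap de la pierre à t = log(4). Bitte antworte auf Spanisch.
Para resolver esto, necesitamos tomar 1 derivada de nuestra ecuación de la sacudida j(t) = 10·exp(t). Tomando d/dt de j(t), encontramos s(t) = 10·exp(t). De la ecuación del snap s(t) = 10·exp(t), sustituimos t = log(4) para obtener s = 40.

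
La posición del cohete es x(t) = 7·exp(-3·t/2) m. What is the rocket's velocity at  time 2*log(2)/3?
We must differentiate our position equation x(t) = 7·exp(-3·t/2) 1 time. Differentiating position, we get velocity: v(t) = -21·exp(-3·t/2)/2. From the given velocity equation v(t) = -21·exp(-3·t/2)/2, we substitute t = 2*log(2)/3 to get v = -21/4.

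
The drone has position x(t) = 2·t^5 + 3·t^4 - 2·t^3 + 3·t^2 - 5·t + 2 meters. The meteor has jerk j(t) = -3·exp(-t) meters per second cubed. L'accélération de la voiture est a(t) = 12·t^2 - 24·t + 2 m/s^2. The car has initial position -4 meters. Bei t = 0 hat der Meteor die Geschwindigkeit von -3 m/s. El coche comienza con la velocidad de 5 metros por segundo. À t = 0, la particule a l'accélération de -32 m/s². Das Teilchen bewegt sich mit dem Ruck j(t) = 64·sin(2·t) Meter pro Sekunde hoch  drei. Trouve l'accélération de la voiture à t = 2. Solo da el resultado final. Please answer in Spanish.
En t = 2, a = 2.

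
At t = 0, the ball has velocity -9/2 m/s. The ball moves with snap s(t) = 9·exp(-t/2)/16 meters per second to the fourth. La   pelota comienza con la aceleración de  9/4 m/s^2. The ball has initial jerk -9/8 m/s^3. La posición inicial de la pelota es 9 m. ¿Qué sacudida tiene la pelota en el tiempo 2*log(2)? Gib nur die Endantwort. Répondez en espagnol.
En t = 2*log(2), j = -9/16.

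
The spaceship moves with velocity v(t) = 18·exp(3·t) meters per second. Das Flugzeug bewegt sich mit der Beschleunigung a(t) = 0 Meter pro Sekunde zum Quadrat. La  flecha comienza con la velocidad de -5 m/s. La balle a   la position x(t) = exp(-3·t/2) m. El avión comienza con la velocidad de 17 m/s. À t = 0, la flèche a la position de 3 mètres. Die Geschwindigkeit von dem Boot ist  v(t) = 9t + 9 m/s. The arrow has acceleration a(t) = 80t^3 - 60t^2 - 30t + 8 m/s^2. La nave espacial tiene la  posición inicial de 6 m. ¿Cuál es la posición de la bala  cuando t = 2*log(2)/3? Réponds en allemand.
Mit x(t) = exp(-3·t/2) und Einsetzen von t = 2*log(2)/3, finden wir x = 1/2.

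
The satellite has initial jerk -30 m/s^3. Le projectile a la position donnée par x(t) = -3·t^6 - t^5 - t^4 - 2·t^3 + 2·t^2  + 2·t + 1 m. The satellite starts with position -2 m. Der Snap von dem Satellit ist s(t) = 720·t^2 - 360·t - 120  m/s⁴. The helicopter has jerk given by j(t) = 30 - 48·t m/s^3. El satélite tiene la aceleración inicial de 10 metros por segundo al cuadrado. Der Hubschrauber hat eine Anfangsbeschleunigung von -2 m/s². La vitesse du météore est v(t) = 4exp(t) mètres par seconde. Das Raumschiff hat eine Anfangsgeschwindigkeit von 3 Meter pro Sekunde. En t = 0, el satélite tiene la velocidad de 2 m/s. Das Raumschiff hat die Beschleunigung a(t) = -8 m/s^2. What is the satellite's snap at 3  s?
From the given snap equation s(t) = 720·t^2 - 360·t - 120, we substitute t = 3 to get s = 5280.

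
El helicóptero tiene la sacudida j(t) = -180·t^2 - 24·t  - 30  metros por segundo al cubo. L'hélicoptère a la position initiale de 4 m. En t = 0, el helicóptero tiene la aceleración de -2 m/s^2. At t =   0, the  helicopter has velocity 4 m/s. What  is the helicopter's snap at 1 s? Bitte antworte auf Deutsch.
Um dies zu lösen, müssen wir 1 Ableitung unserer Gleichung für den Ruck j(t) = -180·t^2 - 24·t - 30 nehmen. Durch Ableiten von dem Ruck erhalten wir den Snap: s(t) = -360·t - 24. Aus der Gleichung für den Snap s(t) = -360·t - 24, setzen wir t = 1 ein und erhalten s = -384.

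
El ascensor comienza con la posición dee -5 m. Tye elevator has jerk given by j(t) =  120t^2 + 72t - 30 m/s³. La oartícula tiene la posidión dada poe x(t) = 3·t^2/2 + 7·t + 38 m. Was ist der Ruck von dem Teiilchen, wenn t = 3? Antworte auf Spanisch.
Para resolver esto, necesitamos tomar 3 derivadas de nuestra ecuación de la posición x(t) = 3·t^2/2 + 7·t + 38. La derivada de la posición da la velocidad: v(t) = 3·t + 7. Derivando la velocidad, obtenemos la aceleración: a(t) = 3. La derivada de la aceleración da la sacudida: j(t) = 0. Usando j(t) = 0 y sustituyendo t = 3, encontramos j = 0.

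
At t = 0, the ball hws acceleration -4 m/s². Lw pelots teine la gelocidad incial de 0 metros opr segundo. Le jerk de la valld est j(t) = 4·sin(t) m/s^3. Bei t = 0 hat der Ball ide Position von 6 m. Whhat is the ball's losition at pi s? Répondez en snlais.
To solve this, we need to take 3 integrals of our jerk equation j(t) = 4·sin(t). The integral of jerk, with a(0) = -4, gives acceleration: a(t) = -4·cos(t). Integrating acceleration and using the initial condition v(0) = 0, we get v(t) = -4·sin(t). Taking ∫v(t)dt and applying x(0) = 6, we find x(t) = 4·cos(t) + 2. Using x(t) = 4·cos(t) + 2 and substituting t = pi, we find x = -2.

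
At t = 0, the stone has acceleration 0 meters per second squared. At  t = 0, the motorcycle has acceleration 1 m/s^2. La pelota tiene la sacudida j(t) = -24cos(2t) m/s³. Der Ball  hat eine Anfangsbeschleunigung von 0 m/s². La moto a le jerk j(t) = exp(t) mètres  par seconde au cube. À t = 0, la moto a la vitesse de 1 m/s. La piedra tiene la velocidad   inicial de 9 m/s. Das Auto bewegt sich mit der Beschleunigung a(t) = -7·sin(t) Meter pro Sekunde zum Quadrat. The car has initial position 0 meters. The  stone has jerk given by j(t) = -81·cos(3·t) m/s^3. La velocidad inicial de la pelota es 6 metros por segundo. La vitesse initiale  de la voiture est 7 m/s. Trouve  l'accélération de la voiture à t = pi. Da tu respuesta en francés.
En utilisant a(t) = -7·sin(t) et en substituant t = pi, nous trouvons a = 0.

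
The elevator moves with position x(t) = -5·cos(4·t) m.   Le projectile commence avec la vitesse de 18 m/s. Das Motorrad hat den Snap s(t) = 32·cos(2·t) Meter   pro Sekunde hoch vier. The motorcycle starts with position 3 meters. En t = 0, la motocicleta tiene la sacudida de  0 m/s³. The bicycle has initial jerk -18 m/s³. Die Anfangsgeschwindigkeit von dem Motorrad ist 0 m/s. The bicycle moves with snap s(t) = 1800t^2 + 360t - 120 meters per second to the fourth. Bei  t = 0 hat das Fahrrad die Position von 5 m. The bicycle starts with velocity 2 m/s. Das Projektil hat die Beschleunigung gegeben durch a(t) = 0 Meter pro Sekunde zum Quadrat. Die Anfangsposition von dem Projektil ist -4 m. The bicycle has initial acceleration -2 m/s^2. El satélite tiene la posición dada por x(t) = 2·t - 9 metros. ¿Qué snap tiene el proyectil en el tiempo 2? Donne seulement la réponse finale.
s(2) = 0.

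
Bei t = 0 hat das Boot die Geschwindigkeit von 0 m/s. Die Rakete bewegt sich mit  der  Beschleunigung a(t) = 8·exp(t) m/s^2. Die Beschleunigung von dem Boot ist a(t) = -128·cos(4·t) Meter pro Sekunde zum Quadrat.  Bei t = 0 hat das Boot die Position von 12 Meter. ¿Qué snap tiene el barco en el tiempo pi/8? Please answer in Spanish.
Partiendo de la aceleración a(t) = -128·cos(4·t), tomamos 2 derivadas. Tomando d/dt de a(t), encontramos j(t) = 512·sin(4·t). Tomando d/dt de j(t), encontramos s(t) = 2048·cos(4·t). De la ecuación del snap s(t) = 2048·cos(4·t), sustituimos t = pi/8 para obtener s = 0.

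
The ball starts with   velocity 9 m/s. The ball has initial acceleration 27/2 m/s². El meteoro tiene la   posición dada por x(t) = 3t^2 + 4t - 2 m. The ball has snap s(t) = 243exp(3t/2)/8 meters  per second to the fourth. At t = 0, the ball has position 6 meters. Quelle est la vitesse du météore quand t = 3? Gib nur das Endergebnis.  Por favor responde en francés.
La réponse est 22.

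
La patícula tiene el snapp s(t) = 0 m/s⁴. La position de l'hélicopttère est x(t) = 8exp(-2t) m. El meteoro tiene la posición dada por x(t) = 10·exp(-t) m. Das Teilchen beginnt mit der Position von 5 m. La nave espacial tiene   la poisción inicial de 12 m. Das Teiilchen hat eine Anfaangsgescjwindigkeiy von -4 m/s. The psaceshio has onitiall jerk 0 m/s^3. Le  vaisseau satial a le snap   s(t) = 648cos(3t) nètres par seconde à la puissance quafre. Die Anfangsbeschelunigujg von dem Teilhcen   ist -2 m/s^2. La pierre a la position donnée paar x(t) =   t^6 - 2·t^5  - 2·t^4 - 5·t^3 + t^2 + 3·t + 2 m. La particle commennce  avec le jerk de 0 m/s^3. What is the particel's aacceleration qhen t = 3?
We need to integrate our snap equation s(t) = 0 2 times. Integrating snap and using the initial condition j(0) = 0, we get j(t) = 0. The integral of jerk, with a(0) = -2, gives acceleration: a(t) = -2. Using a(t) = -2 and substituting t = 3, we find a = -2.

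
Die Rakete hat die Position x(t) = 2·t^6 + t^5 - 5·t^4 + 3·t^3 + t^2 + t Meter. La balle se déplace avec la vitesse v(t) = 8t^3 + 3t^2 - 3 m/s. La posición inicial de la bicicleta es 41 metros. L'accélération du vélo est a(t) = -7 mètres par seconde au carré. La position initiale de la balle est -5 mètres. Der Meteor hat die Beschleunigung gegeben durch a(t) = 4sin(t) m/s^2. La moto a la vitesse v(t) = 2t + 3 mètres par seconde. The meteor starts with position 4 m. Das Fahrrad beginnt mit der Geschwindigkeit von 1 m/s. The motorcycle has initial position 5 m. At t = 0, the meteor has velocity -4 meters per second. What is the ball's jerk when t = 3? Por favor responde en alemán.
Wir müssen unsere Gleichung für die Geschwindigkeit v(t) = 8·t^3 + 3·t^2 - 3 2-mal ableiten. Durch Ableiten von der Geschwindigkeit erhalten wir die Beschleunigung: a(t) = 24·t^2 + 6·t. Mit d/dt von a(t) finden wir j(t) = 48·t + 6. Aus der Gleichung für den Ruck j(t) = 48·t + 6, setzen wir t = 3 ein und erhalten j = 150.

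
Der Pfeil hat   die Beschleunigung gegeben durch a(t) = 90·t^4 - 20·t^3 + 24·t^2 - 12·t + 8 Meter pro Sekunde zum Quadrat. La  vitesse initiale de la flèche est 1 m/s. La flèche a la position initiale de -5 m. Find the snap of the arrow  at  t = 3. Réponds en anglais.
To solve this, we need to take 2 derivatives of our acceleration equation a(t) = 90·t^4 - 20·t^3 + 24·t^2 - 12·t + 8. Differentiating acceleration, we get jerk: j(t) = 360·t^3 - 60·t^2 + 48·t - 12. Differentiating jerk, we get snap: s(t) = 1080·t^2 - 120·t + 48. We have snap s(t) = 1080·t^2 - 120·t + 48. Substituting t = 3: s(3) = 9408.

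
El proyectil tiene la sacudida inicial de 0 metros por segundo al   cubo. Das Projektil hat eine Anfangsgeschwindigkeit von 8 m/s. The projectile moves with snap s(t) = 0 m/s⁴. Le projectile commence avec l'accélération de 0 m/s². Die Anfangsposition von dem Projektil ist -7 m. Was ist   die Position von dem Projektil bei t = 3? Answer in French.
Nous devons intégrer notre équation du snap s(t) = 0 4 fois. La primitive du snap, avec j(0) = 0, donne le jerk: j(t) = 0. La primitive du jerk, avec a(0) = 0, donne l'accélération: a(t) = 0. L'intégrale de l'accélération, avec v(0) = 8, donne la vitesse: v(t) = 8. En intégrant la vitesse et en utilisant la condition initiale x(0) = -7, nous obtenons x(t) = 8·t - 7. De l'équation de la position x(t) = 8·t - 7, nous substituons t = 3 pour obtenir x = 17.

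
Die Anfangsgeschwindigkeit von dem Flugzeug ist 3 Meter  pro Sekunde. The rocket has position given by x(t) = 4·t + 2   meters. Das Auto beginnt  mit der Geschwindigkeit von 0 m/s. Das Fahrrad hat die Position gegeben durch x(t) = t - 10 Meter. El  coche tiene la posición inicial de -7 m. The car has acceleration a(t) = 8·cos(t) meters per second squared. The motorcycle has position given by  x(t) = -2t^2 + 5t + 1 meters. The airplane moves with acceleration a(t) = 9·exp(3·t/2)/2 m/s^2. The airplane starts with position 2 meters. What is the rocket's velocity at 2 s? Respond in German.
Wir müssen unsere Gleichung für die Position x(t) = 4·t + 2 1-mal ableiten. Durch Ableiten von der Position erhalten wir die Geschwindigkeit: v(t) = 4. Aus der Gleichung für die Geschwindigkeit v(t) = 4, setzen wir t = 2 ein und erhalten v = 4.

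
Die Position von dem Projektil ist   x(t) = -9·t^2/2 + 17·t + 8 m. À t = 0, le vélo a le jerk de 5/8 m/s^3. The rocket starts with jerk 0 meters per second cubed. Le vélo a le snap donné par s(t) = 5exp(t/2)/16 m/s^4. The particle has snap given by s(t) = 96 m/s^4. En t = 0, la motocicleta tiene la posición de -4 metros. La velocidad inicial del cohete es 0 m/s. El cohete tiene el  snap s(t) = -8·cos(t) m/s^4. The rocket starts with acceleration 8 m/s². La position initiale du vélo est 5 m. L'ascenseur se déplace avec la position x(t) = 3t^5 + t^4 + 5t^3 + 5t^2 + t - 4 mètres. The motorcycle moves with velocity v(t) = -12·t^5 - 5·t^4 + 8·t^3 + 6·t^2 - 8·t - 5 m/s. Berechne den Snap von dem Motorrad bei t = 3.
Ausgehend von der Geschwindigkeit v(t) = -12·t^5 - 5·t^4 + 8·t^3 + 6·t^2 - 8·t - 5, nehmen wir 3 Ableitungen. Mit d/dt von v(t) finden wir a(t) = -60·t^4 - 20·t^3 + 24·t^2 + 12·t - 8. Durch Ableiten von der Beschleunigung erhalten wir den Ruck: j(t) = -240·t^3 - 60·t^2 + 48·t + 12. Mit d/dt von j(t) finden wir s(t) = -720·t^2 - 120·t + 48. Mit s(t) = -720·t^2 - 120·t + 48 und Einsetzen von t = 3, finden wir s = -6792.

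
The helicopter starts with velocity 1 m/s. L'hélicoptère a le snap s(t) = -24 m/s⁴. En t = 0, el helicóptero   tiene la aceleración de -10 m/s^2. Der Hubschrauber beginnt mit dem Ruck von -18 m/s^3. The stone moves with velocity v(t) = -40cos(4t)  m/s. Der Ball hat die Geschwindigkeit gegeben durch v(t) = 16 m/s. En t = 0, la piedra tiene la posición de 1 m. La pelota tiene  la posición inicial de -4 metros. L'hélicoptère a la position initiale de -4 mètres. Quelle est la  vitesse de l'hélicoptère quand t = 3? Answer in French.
Nous devons trouver la primitive de notre équation du snap s(t) = -24 3 fois. En prenant ∫s(t)dt et en appliquant j(0) = -18, nous trouvons j(t) = -24·t - 18. En prenant ∫j(t)dt et en appliquant a(0) = -10, nous trouvons a(t) = -12·t^2 - 18·t - 10. L'intégrale de l'accélération est la vitesse. En utilisant v(0) = 1, nous obtenons v(t) = -4·t^3 - 9·t^2 - 10·t + 1. De l'équation de la vitesse v(t) = -4·t^3 - 9·t^2 - 10·t + 1, nous substituons t = 3 pour obtenir v = -218.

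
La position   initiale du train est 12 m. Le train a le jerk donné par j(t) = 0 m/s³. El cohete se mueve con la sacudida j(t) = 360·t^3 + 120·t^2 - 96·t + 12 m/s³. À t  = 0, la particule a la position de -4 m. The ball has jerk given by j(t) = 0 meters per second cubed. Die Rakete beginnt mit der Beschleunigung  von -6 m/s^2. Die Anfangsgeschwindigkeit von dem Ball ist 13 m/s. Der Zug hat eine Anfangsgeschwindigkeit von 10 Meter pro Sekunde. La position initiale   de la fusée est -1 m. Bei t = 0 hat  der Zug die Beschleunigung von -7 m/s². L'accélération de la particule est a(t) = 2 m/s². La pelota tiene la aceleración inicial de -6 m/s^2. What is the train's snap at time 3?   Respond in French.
Nous devons dériver notre équation du jerk j(t) = 0 1 fois. La dérivée du jerk donne le snap: s(t) = 0. De l'équation du snap s(t) = 0, nous substituons t = 3 pour obtenir s = 0.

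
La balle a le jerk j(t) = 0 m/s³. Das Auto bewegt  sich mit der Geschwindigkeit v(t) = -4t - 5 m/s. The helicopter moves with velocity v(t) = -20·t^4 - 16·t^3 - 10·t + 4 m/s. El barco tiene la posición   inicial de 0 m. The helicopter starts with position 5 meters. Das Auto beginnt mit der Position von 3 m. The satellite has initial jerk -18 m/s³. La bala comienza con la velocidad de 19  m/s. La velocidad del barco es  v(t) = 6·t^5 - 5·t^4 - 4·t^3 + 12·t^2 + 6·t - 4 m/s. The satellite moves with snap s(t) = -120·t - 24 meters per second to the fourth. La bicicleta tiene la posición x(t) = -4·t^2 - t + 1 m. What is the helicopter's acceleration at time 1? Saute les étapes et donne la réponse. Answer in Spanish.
La respuesta es -138.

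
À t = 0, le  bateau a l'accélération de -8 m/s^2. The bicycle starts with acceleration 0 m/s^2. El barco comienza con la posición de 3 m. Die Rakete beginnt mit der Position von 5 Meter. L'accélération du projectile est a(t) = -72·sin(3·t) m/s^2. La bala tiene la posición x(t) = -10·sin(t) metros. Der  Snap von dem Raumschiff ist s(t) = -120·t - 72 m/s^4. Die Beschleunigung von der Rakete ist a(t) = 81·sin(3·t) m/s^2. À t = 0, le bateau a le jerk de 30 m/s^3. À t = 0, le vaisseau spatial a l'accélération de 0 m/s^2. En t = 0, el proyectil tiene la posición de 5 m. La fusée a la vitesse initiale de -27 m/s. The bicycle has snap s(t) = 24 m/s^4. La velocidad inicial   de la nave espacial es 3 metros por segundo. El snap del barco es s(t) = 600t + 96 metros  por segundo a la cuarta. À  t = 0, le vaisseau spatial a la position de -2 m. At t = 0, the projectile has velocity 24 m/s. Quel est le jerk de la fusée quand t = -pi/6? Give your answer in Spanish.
Partiendo de la aceleración a(t) = 81·sin(3·t), tomamos 1 derivada. La derivada de la aceleración da la sacudida: j(t) = 243·cos(3·t). Tenemos la sacudida j(t) = 243·cos(3·t). Sustituyendo t = -pi/6: j(-pi/6) = 0.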